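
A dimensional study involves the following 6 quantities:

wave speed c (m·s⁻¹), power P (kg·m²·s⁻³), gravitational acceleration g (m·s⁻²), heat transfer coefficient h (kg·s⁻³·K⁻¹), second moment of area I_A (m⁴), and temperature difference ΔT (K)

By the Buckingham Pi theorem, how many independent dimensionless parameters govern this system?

2

There are 6 variables and 4 base dimensions (M, L, T, Θ).
The dimension matrix has rank 4.
Independent dimensionless groups: 6 − 4 = 2.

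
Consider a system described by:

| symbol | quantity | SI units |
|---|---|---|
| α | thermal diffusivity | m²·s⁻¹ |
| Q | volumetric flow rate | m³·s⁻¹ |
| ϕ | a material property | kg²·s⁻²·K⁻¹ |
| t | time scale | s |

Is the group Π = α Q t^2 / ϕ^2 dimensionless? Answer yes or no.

Sum the exponent of each base dimension across the product:
  M: [α]_M + [Q]_M − 2·[ϕ]_M + 2·[t]_M = (0) + (0) − 2·(2) + 2·(0) = -4
  L: [α]_L + [Q]_L − 2·[ϕ]_L + 2·[t]_L = (2) + (3) − 2·(0) + 2·(0) = 5
  T: [α]_T + [Q]_T − 2·[ϕ]_T + 2·[t]_T = (-1) + (-1) − 2·(-2) + 2·(1) = 4
  Θ: [α]_Θ + [Q]_Θ − 2·[ϕ]_Θ + 2·[t]_Θ = (0) + (0) − 2·(-1) + 2·(0) = 2
Net dimensions [M⁻⁴ L⁵ T⁴ Θ²] ≠ [1] — not dimensionless.

no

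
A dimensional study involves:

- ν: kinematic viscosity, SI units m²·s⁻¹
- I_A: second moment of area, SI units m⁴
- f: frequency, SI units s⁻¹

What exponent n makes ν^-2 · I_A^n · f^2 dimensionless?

Balance the L exponent: (4)·n from I_A, plus −2·(2) + 2·(0) = -4 from the rest, must sum to zero.
4n − 4 = 0, so n = 1.

1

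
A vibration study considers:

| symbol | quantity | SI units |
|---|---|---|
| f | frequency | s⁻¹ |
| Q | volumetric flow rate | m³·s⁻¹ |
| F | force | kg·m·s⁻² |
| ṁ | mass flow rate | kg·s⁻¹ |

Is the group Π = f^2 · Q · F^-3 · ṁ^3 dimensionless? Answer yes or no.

yes

Sum the exponent of each base dimension across the product:
  M: 2·[f]_M + [Q]_M − 3·[F]_M + 3·[ṁ]_M = 2·(0) + (0) − 3·(1) + 3·(1) = 0
  L: 2·[f]_L + [Q]_L − 3·[F]_L + 3·[ṁ]_L = 2·(0) + (3) − 3·(1) + 3·(0) = 0
  T: 2·[f]_T + [Q]_T − 3·[F]_T + 3·[ṁ]_T = 2·(-1) + (-1) − 3·(-2) + 3·(-1) = 0
All base exponents vanish — dimensionless.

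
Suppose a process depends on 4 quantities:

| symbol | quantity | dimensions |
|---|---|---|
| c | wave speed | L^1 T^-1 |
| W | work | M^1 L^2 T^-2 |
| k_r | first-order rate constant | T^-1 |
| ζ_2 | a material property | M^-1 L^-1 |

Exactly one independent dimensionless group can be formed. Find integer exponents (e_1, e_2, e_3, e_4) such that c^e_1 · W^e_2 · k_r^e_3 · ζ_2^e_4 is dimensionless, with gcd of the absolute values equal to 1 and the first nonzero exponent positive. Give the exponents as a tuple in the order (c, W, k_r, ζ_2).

M: e_1·(0) + e_2·(1) + e_3·(0) + e_4·(-1) = 0
L: e_1·(1) + e_2·(2) + e_3·(0) + e_4·(-1) = 0
T: e_1·(-1) + e_2·(-2) + e_3·(-1) + e_4·(0) = 0
Solving this homogeneous linear system for the smallest-integer solution (first nonzero entry positive) gives (1, -1, 1, -1).

(1, -1, 1, -1)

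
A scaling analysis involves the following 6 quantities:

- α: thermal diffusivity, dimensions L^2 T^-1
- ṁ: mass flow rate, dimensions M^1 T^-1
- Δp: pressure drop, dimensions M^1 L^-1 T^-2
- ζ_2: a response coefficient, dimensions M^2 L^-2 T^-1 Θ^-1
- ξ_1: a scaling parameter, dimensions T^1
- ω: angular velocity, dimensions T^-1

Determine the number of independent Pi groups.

2

There are 6 variables and 4 base dimensions (M, L, T, Θ).
The dimension matrix has rank 4.
Independent dimensionless groups: 6 − 4 = 2.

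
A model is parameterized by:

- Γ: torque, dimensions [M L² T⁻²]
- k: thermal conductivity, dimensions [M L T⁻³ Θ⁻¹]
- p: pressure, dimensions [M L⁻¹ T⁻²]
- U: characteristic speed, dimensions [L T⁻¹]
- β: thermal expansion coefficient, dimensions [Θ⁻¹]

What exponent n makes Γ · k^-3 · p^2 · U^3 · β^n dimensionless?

3

Balance the Θ exponent: (-1)·n from β, plus (0) − 3·(-1) + 2·(0) + 3·(0) = 3 from the rest, must sum to zero.
−n + 3 = 0, so n = 3.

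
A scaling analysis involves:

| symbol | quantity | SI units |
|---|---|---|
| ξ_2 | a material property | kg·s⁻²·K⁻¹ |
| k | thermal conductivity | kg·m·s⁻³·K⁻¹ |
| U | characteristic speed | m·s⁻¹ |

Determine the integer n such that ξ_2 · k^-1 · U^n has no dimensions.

1

Balance the L exponent: (1)·n from U, plus (0) − (1) = -1 from the rest, must sum to zero.
n − 1 = 0, so n = 1.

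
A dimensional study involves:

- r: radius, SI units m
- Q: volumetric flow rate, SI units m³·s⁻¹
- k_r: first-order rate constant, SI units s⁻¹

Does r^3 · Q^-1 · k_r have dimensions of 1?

Sum the exponent of each base dimension across the product:
  M: 3·[r]_M − [Q]_M + [k_r]_M = 3·(0) − (0) + (0) = 0
  L: 3·[r]_L − [Q]_L + [k_r]_L = 3·(1) − (3) + (0) = 0
  T: 3·[r]_T − [Q]_T + [k_r]_T = 3·(0) − (-1) + (-1) = 0
All base exponents vanish — dimensionless.

yes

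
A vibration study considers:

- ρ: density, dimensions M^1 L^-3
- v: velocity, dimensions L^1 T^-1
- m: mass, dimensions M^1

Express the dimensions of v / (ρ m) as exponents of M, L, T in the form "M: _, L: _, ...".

M: -2, L: 4, T: -1

Collect each base-dimension exponent across the product:
  M: −(1) + (0) − (1) = -2
  L: −(-3) + (1) − (0) = 4
  T: −(0) + (-1) − (0) = -1
So the dimensions are [M⁻² L⁴ T⁻¹].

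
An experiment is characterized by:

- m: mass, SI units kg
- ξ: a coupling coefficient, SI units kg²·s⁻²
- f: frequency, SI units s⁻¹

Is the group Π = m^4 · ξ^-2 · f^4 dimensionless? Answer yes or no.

yes

Sum the exponent of each base dimension across the product:
  M: 4·[m]_M − 2·[ξ]_M + 4·[f]_M = 4·(1) − 2·(2) + 4·(0) = 0
  L: 4·[m]_L − 2·[ξ]_L + 4·[f]_L = 4·(0) − 2·(0) + 4·(0) = 0
  T: 4·[m]_T − 2·[ξ]_T + 4·[f]_T = 4·(0) − 2·(-2) + 4·(-1) = 0
  Θ: 4·[m]_Θ − 2·[ξ]_Θ + 4·[f]_Θ = 4·(0) − 2·(0) + 4·(0) = 0
All base exponents vanish — dimensionless.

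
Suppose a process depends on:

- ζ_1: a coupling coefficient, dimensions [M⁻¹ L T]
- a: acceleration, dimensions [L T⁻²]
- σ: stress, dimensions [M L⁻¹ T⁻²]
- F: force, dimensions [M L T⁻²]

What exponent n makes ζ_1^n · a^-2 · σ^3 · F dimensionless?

Balance the M exponent: (-1)·n from ζ_1, plus −2·(0) + 3·(1) + (1) = 4 from the rest, must sum to zero.
−n + 4 = 0, so n = 4.

4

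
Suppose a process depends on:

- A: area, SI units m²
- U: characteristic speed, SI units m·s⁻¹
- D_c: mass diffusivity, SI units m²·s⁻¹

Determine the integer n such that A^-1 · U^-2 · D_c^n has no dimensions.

Balance the L exponent: (2)·n from D_c, plus −(2) − 2·(1) = -4 from the rest, must sum to zero.
2n − 4 = 0, so n = 2.

2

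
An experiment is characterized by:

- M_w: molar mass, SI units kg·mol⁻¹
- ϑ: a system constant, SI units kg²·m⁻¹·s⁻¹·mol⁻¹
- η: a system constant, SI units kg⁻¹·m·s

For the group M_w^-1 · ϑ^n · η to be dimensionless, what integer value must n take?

Balance the M exponent: (2)·n from ϑ, plus −(1) + (-1) = -2 from the rest, must sum to zero.
2n − 2 = 0, so n = 1.

1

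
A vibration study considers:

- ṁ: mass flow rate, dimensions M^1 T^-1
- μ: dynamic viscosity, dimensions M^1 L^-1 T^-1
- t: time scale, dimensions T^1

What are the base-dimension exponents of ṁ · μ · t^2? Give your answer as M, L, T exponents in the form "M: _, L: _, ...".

M: 2, L: -1, T: 0

Collect each base-dimension exponent across the product:
  M: (1) + (1) + 2·(0) = 2
  L: (0) + (-1) + 2·(0) = -1
  T: (-1) + (-1) + 2·(1) = 0
So the dimensions are [M² L⁻¹].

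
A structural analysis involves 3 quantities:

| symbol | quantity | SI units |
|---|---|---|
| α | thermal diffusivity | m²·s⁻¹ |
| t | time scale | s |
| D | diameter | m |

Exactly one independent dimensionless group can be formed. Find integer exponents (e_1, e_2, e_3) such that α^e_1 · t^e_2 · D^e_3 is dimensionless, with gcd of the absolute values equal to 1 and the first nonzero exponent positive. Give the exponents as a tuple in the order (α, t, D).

(1, 1, -2)

L: e_1·(2) + e_2·(0) + e_3·(1) = 0
T: e_1·(-1) + e_2·(1) + e_3·(0) = 0
Solving this homogeneous linear system for the smallest-integer solution (first nonzero entry positive) gives (1, 1, -2).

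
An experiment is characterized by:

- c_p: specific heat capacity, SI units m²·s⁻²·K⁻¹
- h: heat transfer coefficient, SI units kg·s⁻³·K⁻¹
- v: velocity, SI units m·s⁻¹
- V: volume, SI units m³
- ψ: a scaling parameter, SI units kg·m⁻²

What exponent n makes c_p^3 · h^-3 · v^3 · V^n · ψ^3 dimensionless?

Balance the L exponent: (3)·n from V, plus 3·(2) − 3·(0) + 3·(1) + 3·(-2) = 3 from the rest, must sum to zero.
3n + 3 = 0, so n = -1.

-1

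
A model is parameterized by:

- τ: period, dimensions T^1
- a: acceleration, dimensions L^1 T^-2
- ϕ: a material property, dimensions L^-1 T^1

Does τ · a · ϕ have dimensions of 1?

yes

Sum the exponent of each base dimension across the product:
  L: [τ]_L + [a]_L + [ϕ]_L = (0) + (1) + (-1) = 0
  T: [τ]_T + [a]_T + [ϕ]_T = (1) + (-2) + (1) = 0
All base exponents vanish — dimensionless.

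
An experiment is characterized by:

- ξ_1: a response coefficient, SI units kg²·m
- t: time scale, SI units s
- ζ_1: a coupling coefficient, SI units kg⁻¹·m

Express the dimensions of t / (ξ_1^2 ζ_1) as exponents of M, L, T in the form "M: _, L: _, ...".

M: -3, L: -3, T: 1

Collect each base-dimension exponent across the product:
  M: −2·(2) + (0) − (-1) = -3
  L: −2·(1) + (0) − (1) = -3
  T: −2·(0) + (1) − (0) = 1
So the dimensions are [M⁻³ L⁻³ T].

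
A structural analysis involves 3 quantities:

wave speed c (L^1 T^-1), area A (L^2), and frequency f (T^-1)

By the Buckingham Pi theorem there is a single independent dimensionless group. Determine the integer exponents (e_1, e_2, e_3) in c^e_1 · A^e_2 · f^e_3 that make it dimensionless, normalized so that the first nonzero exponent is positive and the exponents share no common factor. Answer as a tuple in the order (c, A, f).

L: e_1·(1) + e_2·(2) + e_3·(0) = 0
T: e_1·(-1) + e_2·(0) + e_3·(-1) = 0
Solving this homogeneous linear system for the smallest-integer solution (first nonzero entry positive) gives (2, -1, -2).

(2, -1, -2)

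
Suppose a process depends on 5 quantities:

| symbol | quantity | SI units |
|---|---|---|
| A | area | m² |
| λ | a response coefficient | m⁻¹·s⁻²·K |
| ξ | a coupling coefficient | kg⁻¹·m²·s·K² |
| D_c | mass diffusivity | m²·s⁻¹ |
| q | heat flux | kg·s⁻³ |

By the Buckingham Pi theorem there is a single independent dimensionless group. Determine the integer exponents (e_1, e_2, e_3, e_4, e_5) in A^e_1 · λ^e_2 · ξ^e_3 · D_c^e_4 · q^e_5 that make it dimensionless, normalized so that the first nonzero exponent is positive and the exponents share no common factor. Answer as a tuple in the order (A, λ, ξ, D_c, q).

(4, 2, -1, -2, -1)

M: e_1·(0) + e_2·(0) + e_3·(-1) + e_4·(0) + e_5·(1) = 0
L: e_1·(2) + e_2·(-1) + e_3·(2) + e_4·(2) + e_5·(0) = 0
T: e_1·(0) + e_2·(-2) + e_3·(1) + e_4·(-1) + e_5·(-3) = 0
Θ: e_1·(0) + e_2·(1) + e_3·(2) + e_4·(0) + e_5·(0) = 0
Solving this homogeneous linear system for the smallest-integer solution (first nonzero entry positive) gives (4, 2, -1, -2, -1).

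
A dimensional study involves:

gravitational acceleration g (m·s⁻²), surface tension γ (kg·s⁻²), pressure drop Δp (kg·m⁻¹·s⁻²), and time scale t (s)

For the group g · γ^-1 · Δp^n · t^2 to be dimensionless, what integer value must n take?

Balance the M exponent: (1)·n from Δp, plus (0) − (1) + 2·(0) = -1 from the rest, must sum to zero.
n − 1 = 0, so n = 1.

1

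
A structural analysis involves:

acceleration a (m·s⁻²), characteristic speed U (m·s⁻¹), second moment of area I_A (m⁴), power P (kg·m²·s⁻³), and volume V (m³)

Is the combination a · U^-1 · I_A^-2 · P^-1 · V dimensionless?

no

Sum the exponent of each base dimension across the product:
  M: [a]_M − [U]_M − 2·[I_A]_M − [P]_M + [V]_M = (0) − (0) − 2·(0) − (1) + (0) = -1
  L: [a]_L − [U]_L − 2·[I_A]_L − [P]_L + [V]_L = (1) − (1) − 2·(4) − (2) + (3) = -7
  T: [a]_T − [U]_T − 2·[I_A]_T − [P]_T + [V]_T = (-2) − (-1) − 2·(0) − (-3) + (0) = 2
Net dimensions [M⁻¹ L⁻⁷ T²] ≠ [1] — not dimensionless.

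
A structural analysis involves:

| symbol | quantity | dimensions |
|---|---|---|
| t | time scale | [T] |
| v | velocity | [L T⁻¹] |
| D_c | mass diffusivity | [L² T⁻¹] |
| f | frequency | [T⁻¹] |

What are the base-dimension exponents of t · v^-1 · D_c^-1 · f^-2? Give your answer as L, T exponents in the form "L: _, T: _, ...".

L: -3, T: 5

Collect each base-dimension exponent across the product:
  L: (0) − (1) − (2) − 2·(0) = -3
  T: (1) − (-1) − (-1) − 2·(-1) = 5
So the dimensions are [L⁻³ T⁵].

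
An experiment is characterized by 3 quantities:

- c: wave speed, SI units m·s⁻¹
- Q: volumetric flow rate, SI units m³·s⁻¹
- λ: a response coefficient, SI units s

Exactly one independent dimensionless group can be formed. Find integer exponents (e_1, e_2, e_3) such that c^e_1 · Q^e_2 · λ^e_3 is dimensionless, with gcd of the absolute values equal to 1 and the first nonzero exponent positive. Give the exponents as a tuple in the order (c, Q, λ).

(3, -1, 2)

L: e_1·(1) + e_2·(3) + e_3·(0) = 0
T: e_1·(-1) + e_2·(-1) + e_3·(1) = 0
Solving this homogeneous linear system for the smallest-integer solution (first nonzero entry positive) gives (3, -1, 2).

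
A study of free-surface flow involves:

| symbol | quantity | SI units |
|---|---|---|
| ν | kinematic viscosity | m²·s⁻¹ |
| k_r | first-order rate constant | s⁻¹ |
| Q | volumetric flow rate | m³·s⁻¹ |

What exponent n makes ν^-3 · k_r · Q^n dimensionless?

2

Balance the L exponent: (3)·n from Q, plus −3·(2) + (0) = -6 from the rest, must sum to zero.
3n − 6 = 0, so n = 2.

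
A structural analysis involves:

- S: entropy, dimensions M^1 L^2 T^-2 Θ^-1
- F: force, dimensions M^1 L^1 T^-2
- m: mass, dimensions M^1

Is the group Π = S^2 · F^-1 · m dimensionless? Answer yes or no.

Sum the exponent of each base dimension across the product:
  M: 2·[S]_M − [F]_M + [m]_M = 2·(1) − (1) + (1) = 2
  L: 2·[S]_L − [F]_L + [m]_L = 2·(2) − (1) + (0) = 3
  T: 2·[S]_T − [F]_T + [m]_T = 2·(-2) − (-2) + (0) = -2
  Θ: 2·[S]_Θ − [F]_Θ + [m]_Θ = 2·(-1) − (0) + (0) = -2
Net dimensions [M² L³ T⁻² Θ⁻²] ≠ [1] — not dimensionless.

no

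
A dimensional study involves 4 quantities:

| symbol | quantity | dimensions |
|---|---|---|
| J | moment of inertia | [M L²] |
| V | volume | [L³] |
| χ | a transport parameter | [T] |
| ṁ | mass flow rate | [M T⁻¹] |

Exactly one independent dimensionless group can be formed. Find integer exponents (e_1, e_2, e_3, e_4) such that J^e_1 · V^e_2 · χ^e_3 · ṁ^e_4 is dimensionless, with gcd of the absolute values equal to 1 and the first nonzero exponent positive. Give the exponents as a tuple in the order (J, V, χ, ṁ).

M: e_1·(1) + e_2·(0) + e_3·(0) + e_4·(1) = 0
L: e_1·(2) + e_2·(3) + e_3·(0) + e_4·(0) = 0
T: e_1·(0) + e_2·(0) + e_3·(1) + e_4·(-1) = 0
Solving this homogeneous linear system for the smallest-integer solution (first nonzero entry positive) gives (3, -2, -3, -3).

(3, -2, -3, -3)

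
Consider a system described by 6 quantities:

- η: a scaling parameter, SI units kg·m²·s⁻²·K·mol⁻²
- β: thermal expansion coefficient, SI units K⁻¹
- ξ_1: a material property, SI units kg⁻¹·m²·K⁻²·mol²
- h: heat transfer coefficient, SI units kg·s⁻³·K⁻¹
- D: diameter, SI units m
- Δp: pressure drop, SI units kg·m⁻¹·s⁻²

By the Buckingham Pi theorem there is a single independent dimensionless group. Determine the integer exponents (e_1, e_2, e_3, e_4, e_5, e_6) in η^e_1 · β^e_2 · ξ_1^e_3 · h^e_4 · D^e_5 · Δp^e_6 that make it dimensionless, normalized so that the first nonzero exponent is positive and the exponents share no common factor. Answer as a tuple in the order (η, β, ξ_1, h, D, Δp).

(1, 1, 1, -2, -2, 2)

M: e_1·(1) + e_2·(0) + e_3·(-1) + e_4·(1) + e_5·(0) + e_6·(1) = 0
L: e_1·(2) + e_2·(0) + e_3·(2) + e_4·(0) + e_5·(1) + e_6·(-1) = 0
T: e_1·(-2) + e_2·(0) + e_3·(0) + e_4·(-3) + e_5·(0) + e_6·(-2) = 0
Θ: e_1·(1) + e_2·(-1) + e_3·(-2) + e_4·(-1) + e_5·(0) + e_6·(0) = 0
N: e_1·(-2) + e_2·(0) + e_3·(2) + e_4·(0) + e_5·(0) + e_6·(0) = 0
Solving this homogeneous linear system for the smallest-integer solution (first nonzero entry positive) gives (1, 1, 1, -2, -2, 2).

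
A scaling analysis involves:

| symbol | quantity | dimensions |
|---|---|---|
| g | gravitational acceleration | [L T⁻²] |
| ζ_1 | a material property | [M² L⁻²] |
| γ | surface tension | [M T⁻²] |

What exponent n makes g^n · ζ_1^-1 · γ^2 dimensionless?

Balance the L exponent: (1)·n from g, plus −(-2) + 2·(0) = 2 from the rest, must sum to zero.
n + 2 = 0, so n = -2.

-2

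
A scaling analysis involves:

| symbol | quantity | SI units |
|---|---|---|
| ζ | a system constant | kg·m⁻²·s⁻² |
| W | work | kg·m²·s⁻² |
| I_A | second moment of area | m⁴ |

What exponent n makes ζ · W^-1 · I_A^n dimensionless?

Balance the L exponent: (4)·n from I_A, plus (-2) − (2) = -4 from the rest, must sum to zero.
4n − 4 = 0, so n = 1.

1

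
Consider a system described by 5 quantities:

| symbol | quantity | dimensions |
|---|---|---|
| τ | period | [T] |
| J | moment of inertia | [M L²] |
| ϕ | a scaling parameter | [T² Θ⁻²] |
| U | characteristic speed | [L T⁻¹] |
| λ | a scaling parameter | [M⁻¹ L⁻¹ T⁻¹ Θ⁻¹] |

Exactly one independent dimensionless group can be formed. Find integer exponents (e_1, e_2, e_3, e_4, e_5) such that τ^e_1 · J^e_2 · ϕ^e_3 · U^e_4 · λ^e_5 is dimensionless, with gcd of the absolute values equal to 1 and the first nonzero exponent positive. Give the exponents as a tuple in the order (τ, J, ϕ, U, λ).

M: e_1·(0) + e_2·(1) + e_3·(0) + e_4·(0) + e_5·(-1) = 0
L: e_1·(0) + e_2·(2) + e_3·(0) + e_4·(1) + e_5·(-1) = 0
T: e_1·(1) + e_2·(0) + e_3·(2) + e_4·(-1) + e_5·(-1) = 0
Θ: e_1·(0) + e_2·(0) + e_3·(-2) + e_4·(0) + e_5·(-1) = 0
Solving this homogeneous linear system for the smallest-integer solution (first nonzero entry positive) gives (2, 2, -1, -2, 2).

(2, 2, -1, -2, 2)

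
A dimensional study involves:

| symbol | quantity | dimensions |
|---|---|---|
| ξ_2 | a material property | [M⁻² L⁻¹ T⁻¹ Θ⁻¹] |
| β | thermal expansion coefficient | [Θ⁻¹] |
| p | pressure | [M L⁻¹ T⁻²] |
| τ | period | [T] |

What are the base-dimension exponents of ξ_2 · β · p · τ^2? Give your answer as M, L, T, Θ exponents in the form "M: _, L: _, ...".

Collect each base-dimension exponent across the product:
  M: (-2) + (0) + (1) + 2·(0) = -1
  L: (-1) + (0) + (-1) + 2·(0) = -2
  T: (-1) + (0) + (-2) + 2·(1) = -1
  Θ: (-1) + (-1) + (0) + 2·(0) = -2
So the dimensions are [M⁻¹ L⁻² T⁻¹ Θ⁻²].

M: -1, L: -2, T: -1, Θ: -2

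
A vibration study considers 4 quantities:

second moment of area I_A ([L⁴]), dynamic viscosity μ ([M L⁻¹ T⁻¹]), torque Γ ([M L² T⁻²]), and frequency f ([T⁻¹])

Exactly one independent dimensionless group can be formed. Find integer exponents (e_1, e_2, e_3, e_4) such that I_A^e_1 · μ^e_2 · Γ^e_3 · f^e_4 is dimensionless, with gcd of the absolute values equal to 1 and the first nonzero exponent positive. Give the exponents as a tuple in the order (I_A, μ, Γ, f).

(3, 4, -4, 4)

M: e_1·(0) + e_2·(1) + e_3·(1) + e_4·(0) = 0
L: e_1·(4) + e_2·(-1) + e_3·(2) + e_4·(0) = 0
T: e_1·(0) + e_2·(-1) + e_3·(-2) + e_4·(-1) = 0
Solving this homogeneous linear system for the smallest-integer solution (first nonzero entry positive) gives (3, 4, -4, 4).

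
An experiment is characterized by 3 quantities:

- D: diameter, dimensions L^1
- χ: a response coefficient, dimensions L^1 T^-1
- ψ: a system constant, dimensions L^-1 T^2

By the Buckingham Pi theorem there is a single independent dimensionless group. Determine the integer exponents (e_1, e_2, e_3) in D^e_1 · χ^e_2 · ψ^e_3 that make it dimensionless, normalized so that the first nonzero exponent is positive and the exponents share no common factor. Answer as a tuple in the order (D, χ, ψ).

(1, -2, -1)

L: e_1·(1) + e_2·(1) + e_3·(-1) = 0
T: e_1·(0) + e_2·(-1) + e_3·(2) = 0
Solving this homogeneous linear system for the smallest-integer solution (first nonzero entry positive) gives (1, -2, -1).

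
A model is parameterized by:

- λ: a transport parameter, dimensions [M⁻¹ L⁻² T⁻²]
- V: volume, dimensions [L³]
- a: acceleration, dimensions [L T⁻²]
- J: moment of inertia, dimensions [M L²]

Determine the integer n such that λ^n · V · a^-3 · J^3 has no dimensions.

Balance the M exponent: (-1)·n from λ, plus (0) − 3·(0) + 3·(1) = 3 from the rest, must sum to zero.
−n + 3 = 0, so n = 3.

3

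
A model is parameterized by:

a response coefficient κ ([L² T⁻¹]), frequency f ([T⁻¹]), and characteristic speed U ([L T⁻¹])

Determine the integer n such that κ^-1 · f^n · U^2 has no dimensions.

-1

Balance the T exponent: (-1)·n from f, plus −(-1) + 2·(-1) = -1 from the rest, must sum to zero.
−n − 1 = 0, so n = -1.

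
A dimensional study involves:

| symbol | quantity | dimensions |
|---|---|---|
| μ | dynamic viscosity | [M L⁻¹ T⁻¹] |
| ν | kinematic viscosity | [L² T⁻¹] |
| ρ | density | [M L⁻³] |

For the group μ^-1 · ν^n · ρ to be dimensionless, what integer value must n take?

Balance the L exponent: (2)·n from ν, plus −(-1) + (-3) = -2 from the rest, must sum to zero.
2n − 2 = 0, so n = 1.

1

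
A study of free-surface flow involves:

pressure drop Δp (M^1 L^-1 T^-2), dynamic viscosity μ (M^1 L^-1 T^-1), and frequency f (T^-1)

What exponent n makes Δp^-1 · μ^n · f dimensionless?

1

Balance the M exponent: (1)·n from μ, plus −(1) + (0) = -1 from the rest, must sum to zero.
n − 1 = 0, so n = 1.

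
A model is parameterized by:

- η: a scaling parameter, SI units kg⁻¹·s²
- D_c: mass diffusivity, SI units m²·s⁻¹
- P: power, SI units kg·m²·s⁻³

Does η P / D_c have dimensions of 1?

Sum the exponent of each base dimension across the product:
  M: [η]_M − [D_c]_M + [P]_M = (-1) − (0) + (1) = 0
  L: [η]_L − [D_c]_L + [P]_L = (0) − (2) + (2) = 0
  T: [η]_T − [D_c]_T + [P]_T = (2) − (-1) + (-3) = 0
All base exponents vanish — dimensionless.

yes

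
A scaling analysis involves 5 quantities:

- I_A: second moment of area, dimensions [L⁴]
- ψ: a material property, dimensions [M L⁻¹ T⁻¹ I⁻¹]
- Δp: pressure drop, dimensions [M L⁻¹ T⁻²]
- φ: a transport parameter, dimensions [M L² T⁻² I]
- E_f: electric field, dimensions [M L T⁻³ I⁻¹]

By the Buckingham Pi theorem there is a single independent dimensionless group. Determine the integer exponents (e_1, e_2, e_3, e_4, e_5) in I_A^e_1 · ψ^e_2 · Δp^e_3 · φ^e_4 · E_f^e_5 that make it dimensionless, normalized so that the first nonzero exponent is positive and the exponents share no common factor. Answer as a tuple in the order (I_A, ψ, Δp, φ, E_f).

(2, -1, 4, -2, -1)

M: e_1·(0) + e_2·(1) + e_3·(1) + e_4·(1) + e_5·(1) = 0
L: e_1·(4) + e_2·(-1) + e_3·(-1) + e_4·(2) + e_5·(1) = 0
T: e_1·(0) + e_2·(-1) + e_3·(-2) + e_4·(-2) + e_5·(-3) = 0
I: e_1·(0) + e_2·(-1) + e_3·(0) + e_4·(1) + e_5·(-1) = 0
Solving this homogeneous linear system for the smallest-integer solution (first nonzero entry positive) gives (2, -1, 4, -2, -1).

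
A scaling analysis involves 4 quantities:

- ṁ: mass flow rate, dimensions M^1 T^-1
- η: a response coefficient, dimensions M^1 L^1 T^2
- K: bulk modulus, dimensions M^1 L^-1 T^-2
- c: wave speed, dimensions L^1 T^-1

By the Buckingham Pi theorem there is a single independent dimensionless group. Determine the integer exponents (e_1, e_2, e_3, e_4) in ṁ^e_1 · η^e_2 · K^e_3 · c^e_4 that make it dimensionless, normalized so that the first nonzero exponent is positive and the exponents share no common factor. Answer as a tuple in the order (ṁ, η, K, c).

(3, -1, -2, -1)

M: e_1·(1) + e_2·(1) + e_3·(1) + e_4·(0) = 0
L: e_1·(0) + e_2·(1) + e_3·(-1) + e_4·(1) = 0
T: e_1·(-1) + e_2·(2) + e_3·(-2) + e_4·(-1) = 0
Solving this homogeneous linear system for the smallest-integer solution (first nonzero entry positive) gives (3, -1, -2, -1).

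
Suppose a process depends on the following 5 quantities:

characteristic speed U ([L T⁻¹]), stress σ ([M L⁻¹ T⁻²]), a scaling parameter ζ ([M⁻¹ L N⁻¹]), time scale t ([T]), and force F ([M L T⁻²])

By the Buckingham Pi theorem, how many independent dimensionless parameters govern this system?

There are 5 variables and 4 base dimensions (M, L, T, N).
The dimension matrix has rank 4.
Independent dimensionless groups: 5 − 4 = 1.

1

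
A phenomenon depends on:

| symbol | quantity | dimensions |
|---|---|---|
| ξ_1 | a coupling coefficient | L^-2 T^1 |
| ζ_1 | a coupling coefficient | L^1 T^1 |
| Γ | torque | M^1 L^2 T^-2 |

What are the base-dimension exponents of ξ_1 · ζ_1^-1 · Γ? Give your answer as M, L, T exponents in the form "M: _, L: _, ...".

M: 1, L: -1, T: -2

Collect each base-dimension exponent across the product:
  M: (0) − (0) + (1) = 1
  L: (-2) − (1) + (2) = -1
  T: (1) − (1) + (-2) = -2
So the dimensions are [M L⁻¹ T⁻²].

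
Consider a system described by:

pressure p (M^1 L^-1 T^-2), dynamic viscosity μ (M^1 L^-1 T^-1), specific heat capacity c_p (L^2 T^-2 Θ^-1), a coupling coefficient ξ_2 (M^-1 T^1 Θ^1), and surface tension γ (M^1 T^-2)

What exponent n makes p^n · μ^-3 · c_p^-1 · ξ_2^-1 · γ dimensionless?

Balance the M exponent: (1)·n from p, plus −3·(1) − (0) − (-1) + (1) = -1 from the rest, must sum to zero.
n − 1 = 0, so n = 1.

1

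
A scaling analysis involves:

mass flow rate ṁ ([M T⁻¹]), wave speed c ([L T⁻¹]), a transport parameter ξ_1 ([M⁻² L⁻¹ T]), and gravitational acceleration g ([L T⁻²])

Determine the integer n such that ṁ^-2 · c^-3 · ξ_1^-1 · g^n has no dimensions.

Balance the L exponent: (1)·n from g, plus −2·(0) − 3·(1) − (-1) = -2 from the rest, must sum to zero.
n − 2 = 0, so n = 2.

2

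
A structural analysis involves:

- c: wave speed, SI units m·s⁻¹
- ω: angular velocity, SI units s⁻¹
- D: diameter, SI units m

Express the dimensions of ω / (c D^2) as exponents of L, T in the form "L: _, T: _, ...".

L: -3, T: 0

Collect each base-dimension exponent across the product:
  L: −(1) + (0) − 2·(1) = -3
  T: −(-1) + (-1) − 2·(0) = 0
So the dimensions are [L⁻³].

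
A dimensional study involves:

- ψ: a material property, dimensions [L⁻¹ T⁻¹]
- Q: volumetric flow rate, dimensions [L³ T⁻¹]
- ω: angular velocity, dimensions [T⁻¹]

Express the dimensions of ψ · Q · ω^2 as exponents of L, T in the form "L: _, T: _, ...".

L: 2, T: -4

Collect each base-dimension exponent across the product:
  L: (-1) + (3) + 2·(0) = 2
  T: (-1) + (-1) + 2·(-1) = -4
So the dimensions are [L² T⁻⁴].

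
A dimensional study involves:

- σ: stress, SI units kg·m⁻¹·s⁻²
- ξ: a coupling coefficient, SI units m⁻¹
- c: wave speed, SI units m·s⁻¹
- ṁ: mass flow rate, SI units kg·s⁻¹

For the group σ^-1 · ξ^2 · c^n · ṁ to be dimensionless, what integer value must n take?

1

Balance the L exponent: (1)·n from c, plus −(-1) + 2·(-1) + (0) = -1 from the rest, must sum to zero.
n − 1 = 0, so n = 1.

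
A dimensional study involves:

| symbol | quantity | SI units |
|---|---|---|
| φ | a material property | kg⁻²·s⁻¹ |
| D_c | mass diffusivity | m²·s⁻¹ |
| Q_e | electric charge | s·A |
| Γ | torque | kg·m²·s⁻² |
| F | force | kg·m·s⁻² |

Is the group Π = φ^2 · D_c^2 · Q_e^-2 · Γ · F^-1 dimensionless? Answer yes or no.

Sum the exponent of each base dimension across the product:
  M: 2·[φ]_M + 2·[D_c]_M − 2·[Q_e]_M + [Γ]_M − [F]_M = 2·(-2) + 2·(0) − 2·(0) + (1) − (1) = -4
  L: 2·[φ]_L + 2·[D_c]_L − 2·[Q_e]_L + [Γ]_L − [F]_L = 2·(0) + 2·(2) − 2·(0) + (2) − (1) = 5
  T: 2·[φ]_T + 2·[D_c]_T − 2·[Q_e]_T + [Γ]_T − [F]_T = 2·(-1) + 2·(-1) − 2·(1) + (-2) − (-2) = -6
  I: 2·[φ]_I + 2·[D_c]_I − 2·[Q_e]_I + [Γ]_I − [F]_I = 2·(0) + 2·(0) − 2·(1) + (0) − (0) = -2
Net dimensions [M⁻⁴ L⁵ T⁻⁶ I⁻²] ≠ [1] — not dimensionless.

no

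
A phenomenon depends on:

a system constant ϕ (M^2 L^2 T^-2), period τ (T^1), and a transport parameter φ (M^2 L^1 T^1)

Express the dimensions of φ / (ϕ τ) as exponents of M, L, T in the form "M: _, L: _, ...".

M: 0, L: -1, T: 2

Collect each base-dimension exponent across the product:
  M: −(2) − (0) + (2) = 0
  L: −(2) − (0) + (1) = -1
  T: −(-2) − (1) + (1) = 2
So the dimensions are [L⁻¹ T²].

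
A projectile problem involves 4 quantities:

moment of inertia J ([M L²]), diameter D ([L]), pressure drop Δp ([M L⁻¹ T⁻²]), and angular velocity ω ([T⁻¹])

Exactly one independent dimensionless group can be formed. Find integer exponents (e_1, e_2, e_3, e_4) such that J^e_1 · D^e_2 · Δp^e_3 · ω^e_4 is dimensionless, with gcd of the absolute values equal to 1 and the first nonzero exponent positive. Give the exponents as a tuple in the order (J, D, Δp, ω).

(1, -3, -1, 2)

M: e_1·(1) + e_2·(0) + e_3·(1) + e_4·(0) = 0
L: e_1·(2) + e_2·(1) + e_3·(-1) + e_4·(0) = 0
T: e_1·(0) + e_2·(0) + e_3·(-2) + e_4·(-1) = 0
Solving this homogeneous linear system for the smallest-integer solution (first nonzero entry positive) gives (1, -3, -1, 2).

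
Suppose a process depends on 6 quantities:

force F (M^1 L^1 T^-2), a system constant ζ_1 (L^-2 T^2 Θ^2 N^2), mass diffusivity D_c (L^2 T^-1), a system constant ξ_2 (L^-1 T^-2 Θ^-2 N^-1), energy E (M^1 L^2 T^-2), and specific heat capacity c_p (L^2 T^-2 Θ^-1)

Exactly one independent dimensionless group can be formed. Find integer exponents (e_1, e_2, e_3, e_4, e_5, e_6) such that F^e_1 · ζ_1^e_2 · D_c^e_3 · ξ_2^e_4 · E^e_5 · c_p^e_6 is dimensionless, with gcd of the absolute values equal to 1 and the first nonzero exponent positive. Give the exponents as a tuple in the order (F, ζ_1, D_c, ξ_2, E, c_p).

M: e_1·(1) + e_2·(0) + e_3·(0) + e_4·(0) + e_5·(1) + e_6·(0) = 0
L: e_1·(1) + e_2·(-2) + e_3·(2) + e_4·(-1) + e_5·(2) + e_6·(2) = 0
T: e_1·(-2) + e_2·(2) + e_3·(-1) + e_4·(-2) + e_5·(-2) + e_6·(-2) = 0
Θ: e_1·(0) + e_2·(2) + e_3·(0) + e_4·(-2) + e_5·(0) + e_6·(-1) = 0
N: e_1·(0) + e_2·(2) + e_3·(0) + e_4·(-1) + e_5·(0) + e_6·(0) = 0
Solving this homogeneous linear system for the smallest-integer solution (first nonzero entry positive) gives (4, -1, -2, -2, -4, 2).

(4, -1, -2, -2, -4, 2)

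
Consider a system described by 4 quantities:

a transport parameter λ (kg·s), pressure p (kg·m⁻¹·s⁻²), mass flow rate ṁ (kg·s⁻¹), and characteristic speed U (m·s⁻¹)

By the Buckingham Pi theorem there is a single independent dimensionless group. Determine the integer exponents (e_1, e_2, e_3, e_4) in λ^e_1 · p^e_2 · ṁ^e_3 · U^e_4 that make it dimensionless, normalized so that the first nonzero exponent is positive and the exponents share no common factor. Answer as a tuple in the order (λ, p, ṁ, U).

(1, 1, -2, 1)

M: e_1·(1) + e_2·(1) + e_3·(1) + e_4·(0) = 0
L: e_1·(0) + e_2·(-1) + e_3·(0) + e_4·(1) = 0
T: e_1·(1) + e_2·(-2) + e_3·(-1) + e_4·(-1) = 0
Solving this homogeneous linear system for the smallest-integer solution (first nonzero entry positive) gives (1, 1, -2, 1).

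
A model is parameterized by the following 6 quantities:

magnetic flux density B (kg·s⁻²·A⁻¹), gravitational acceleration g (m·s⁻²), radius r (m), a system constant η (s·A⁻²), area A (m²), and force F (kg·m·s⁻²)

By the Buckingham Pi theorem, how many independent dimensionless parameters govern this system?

There are 6 variables and 4 base dimensions (M, L, T, I).
The dimension matrix has rank 4.
Independent dimensionless groups: 6 − 4 = 2.

2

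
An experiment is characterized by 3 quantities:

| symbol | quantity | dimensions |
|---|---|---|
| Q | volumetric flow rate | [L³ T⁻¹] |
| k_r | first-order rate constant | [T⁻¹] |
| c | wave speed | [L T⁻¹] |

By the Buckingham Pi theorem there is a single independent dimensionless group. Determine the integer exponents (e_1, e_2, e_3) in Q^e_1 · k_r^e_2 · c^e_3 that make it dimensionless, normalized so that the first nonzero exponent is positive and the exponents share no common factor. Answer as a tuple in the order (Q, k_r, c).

(1, 2, -3)

L: e_1·(3) + e_2·(0) + e_3·(1) = 0
T: e_1·(-1) + e_2·(-1) + e_3·(-1) = 0
Solving this homogeneous linear system for the smallest-integer solution (first nonzero entry positive) gives (1, 2, -3).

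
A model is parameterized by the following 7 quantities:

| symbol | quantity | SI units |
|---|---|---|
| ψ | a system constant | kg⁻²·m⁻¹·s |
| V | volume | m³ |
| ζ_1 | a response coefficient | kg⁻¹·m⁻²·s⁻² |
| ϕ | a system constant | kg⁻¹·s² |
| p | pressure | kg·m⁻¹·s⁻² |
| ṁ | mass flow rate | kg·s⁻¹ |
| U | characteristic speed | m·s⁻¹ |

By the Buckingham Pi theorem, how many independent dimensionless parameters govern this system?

4

There are 7 variables and 3 base dimensions (M, L, T).
The dimension matrix has rank 3.
Independent dimensionless groups: 7 − 3 = 4.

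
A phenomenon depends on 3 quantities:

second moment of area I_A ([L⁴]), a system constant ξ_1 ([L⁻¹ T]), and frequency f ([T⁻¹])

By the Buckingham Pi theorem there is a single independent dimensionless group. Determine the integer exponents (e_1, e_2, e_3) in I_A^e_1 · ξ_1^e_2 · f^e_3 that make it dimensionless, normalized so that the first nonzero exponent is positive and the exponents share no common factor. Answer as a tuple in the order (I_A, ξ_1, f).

L: e_1·(4) + e_2·(-1) + e_3·(0) = 0
T: e_1·(0) + e_2·(1) + e_3·(-1) = 0
Solving this homogeneous linear system for the smallest-integer solution (first nonzero entry positive) gives (1, 4, 4).

(1, 4, 4)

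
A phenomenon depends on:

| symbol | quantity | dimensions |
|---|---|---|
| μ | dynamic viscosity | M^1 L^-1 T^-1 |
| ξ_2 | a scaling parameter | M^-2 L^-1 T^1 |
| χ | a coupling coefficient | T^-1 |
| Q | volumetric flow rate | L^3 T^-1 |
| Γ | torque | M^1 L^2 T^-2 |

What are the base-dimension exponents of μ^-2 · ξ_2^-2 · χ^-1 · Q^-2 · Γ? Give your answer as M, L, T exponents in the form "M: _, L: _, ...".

Collect each base-dimension exponent across the product:
  M: −2·(1) − 2·(-2) − (0) − 2·(0) + (1) = 3
  L: −2·(-1) − 2·(-1) − (0) − 2·(3) + (2) = 0
  T: −2·(-1) − 2·(1) − (-1) − 2·(-1) + (-2) = 1
So the dimensions are [M³ T].

M: 3, L: 0, T: 1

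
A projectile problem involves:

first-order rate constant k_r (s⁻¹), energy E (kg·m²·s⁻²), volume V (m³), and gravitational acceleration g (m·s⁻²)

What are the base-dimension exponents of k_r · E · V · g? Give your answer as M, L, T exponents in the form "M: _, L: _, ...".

M: 1, L: 6, T: -5

Collect each base-dimension exponent across the product:
  M: (0) + (1) + (0) + (0) = 1
  L: (0) + (2) + (3) + (1) = 6
  T: (-1) + (-2) + (0) + (-2) = -5
So the dimensions are [M L⁶ T⁻⁵].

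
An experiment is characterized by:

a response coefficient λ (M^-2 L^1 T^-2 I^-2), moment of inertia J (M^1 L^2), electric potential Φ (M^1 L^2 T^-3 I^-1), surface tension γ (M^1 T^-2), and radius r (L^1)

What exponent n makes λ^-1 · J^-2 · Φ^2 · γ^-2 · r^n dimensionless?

Balance the L exponent: (1)·n from r, plus −(1) − 2·(2) + 2·(2) − 2·(0) = -1 from the rest, must sum to zero.
n − 1 = 0, so n = 1.

1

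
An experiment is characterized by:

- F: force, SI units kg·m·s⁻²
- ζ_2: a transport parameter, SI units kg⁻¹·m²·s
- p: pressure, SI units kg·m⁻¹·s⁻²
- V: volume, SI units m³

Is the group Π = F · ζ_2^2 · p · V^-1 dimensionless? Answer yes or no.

Sum the exponent of each base dimension across the product:
  M: [F]_M + 2·[ζ_2]_M + [p]_M − [V]_M = (1) + 2·(-1) + (1) − (0) = 0
  L: [F]_L + 2·[ζ_2]_L + [p]_L − [V]_L = (1) + 2·(2) + (-1) − (3) = 1
  T: [F]_T + 2·[ζ_2]_T + [p]_T − [V]_T = (-2) + 2·(1) + (-2) − (0) = -2
Net dimensions [L T⁻²] ≠ [1] — not dimensionless.

no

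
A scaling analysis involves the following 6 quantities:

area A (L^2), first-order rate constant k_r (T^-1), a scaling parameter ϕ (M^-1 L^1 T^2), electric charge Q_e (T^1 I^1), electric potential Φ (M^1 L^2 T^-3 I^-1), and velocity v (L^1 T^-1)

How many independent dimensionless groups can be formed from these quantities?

There are 6 variables and 4 base dimensions (M, L, T, I).
The dimension matrix has rank 4.
Independent dimensionless groups: 6 − 4 = 2.

2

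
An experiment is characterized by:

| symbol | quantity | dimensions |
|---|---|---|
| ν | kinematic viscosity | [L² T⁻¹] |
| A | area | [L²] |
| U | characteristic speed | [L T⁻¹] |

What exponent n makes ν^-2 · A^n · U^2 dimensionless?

Balance the L exponent: (2)·n from A, plus −2·(2) + 2·(1) = -2 from the rest, must sum to zero.
2n − 2 = 0, so n = 1.

1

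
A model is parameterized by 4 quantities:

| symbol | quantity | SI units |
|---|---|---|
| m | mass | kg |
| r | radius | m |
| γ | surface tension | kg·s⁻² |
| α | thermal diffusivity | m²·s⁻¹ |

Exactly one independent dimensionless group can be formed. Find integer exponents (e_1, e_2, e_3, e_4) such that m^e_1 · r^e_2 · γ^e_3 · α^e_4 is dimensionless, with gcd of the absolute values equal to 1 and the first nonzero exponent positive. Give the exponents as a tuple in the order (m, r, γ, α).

(1, -4, -1, 2)

M: e_1·(1) + e_2·(0) + e_3·(1) + e_4·(0) = 0
L: e_1·(0) + e_2·(1) + e_3·(0) + e_4·(2) = 0
T: e_1·(0) + e_2·(0) + e_3·(-2) + e_4·(-1) = 0
Solving this homogeneous linear system for the smallest-integer solution (first nonzero entry positive) gives (1, -4, -1, 2).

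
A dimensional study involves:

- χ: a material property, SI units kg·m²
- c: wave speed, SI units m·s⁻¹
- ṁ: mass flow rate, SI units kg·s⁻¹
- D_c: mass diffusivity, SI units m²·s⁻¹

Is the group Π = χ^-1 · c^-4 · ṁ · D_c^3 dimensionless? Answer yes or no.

yes

Sum the exponent of each base dimension across the product:
  M: −[χ]_M − 4·[c]_M + [ṁ]_M + 3·[D_c]_M = −(1) − 4·(0) + (1) + 3·(0) = 0
  L: −[χ]_L − 4·[c]_L + [ṁ]_L + 3·[D_c]_L = −(2) − 4·(1) + (0) + 3·(2) = 0
  T: −[χ]_T − 4·[c]_T + [ṁ]_T + 3·[D_c]_T = −(0) − 4·(-1) + (-1) + 3·(-1) = 0
All base exponents vanish — dimensionless.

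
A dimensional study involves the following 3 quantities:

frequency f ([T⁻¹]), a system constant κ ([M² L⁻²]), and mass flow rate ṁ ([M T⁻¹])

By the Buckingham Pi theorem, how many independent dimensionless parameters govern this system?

There are 3 variables and 3 base dimensions (M, L, T).
The dimension matrix has rank 3.
Independent dimensionless groups: 3 − 3 = 0.

0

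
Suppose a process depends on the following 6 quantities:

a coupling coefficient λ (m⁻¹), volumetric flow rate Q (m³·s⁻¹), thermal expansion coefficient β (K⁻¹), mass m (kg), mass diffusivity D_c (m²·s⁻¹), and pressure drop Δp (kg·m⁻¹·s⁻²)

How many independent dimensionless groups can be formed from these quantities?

There are 6 variables and 4 base dimensions (M, L, T, Θ).
The dimension matrix has rank 4.
Independent dimensionless groups: 6 − 4 = 2.

2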